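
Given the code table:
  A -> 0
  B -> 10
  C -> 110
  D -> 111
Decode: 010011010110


Decoding:
0 -> A
10 -> B
0 -> A
110 -> C
10 -> B
110 -> C


Result: ABACBC


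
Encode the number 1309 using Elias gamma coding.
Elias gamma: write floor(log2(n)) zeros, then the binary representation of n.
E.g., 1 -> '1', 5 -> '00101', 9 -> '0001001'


num_bits = floor(log2(1309)) + 1 = 11
leading_zeros = num_bits - 1 = 10
binary(1309) = 10100011101

Elias gamma(1309) = '0000000000' + '10100011101' = 000000000010100011101 (21 bits)


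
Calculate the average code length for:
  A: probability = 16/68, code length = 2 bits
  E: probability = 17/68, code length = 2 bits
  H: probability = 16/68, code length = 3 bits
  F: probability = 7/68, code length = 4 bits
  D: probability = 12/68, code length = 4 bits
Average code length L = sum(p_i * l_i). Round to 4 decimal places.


Weighted contributions p_i * l_i:
  A: (16/68) * 2 = 32/68
  E: (17/68) * 2 = 34/68
  H: (16/68) * 3 = 48/68
  F: (7/68) * 4 = 28/68
  D: (12/68) * 4 = 48/68
Sum = (32 + 34 + 48 + 28 + 48)/68 = 190/68

L = 190/68 = 2.7941 bits/symbol


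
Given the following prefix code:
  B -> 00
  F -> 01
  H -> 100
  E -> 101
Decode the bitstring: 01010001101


Decoding step by step:
Bits 01 -> F
Bits 01 -> F
Bits 00 -> B
Bits 01 -> F
Bits 101 -> E


Decoded message: FFBFE


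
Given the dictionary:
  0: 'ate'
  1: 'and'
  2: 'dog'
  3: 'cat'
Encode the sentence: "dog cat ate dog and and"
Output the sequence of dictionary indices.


Look up each word in the dictionary:
  'dog' -> 2
  'cat' -> 3
  'ate' -> 0
  'dog' -> 2
  'and' -> 1
  'and' -> 1

Encoded: [2, 3, 0, 2, 1, 1]


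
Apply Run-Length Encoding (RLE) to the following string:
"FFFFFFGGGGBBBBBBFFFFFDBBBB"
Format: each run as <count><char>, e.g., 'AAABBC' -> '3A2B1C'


Scanning runs left to right:
  i=0: run of 'F' x 6 -> '6F'
  i=6: run of 'G' x 4 -> '4G'
  i=10: run of 'B' x 6 -> '6B'
  i=16: run of 'F' x 5 -> '5F'
  i=21: run of 'D' x 1 -> '1D'
  i=22: run of 'B' x 4 -> '4B'

RLE = 6F4G6B5F1D4B


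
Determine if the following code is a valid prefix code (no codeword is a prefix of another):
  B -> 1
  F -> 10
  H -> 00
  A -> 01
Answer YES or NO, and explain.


Checking each pair (does one codeword prefix another?):
  B='1' vs F='10': prefix -- VIOLATION

NO -- this is NOT a valid prefix code. B (1) is a prefix of F (10).


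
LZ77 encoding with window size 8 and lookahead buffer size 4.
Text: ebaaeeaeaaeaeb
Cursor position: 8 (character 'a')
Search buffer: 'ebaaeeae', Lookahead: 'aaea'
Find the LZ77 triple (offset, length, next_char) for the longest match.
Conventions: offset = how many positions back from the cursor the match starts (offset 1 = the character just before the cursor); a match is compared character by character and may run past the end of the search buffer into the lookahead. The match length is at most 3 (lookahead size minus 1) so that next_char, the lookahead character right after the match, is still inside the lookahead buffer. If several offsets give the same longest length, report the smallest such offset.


Try each offset into the search buffer:
  offset=1 (pos 7, char 'e'): match length 0
  offset=2 (pos 6, char 'a'): match length 1
  offset=3 (pos 5, char 'e'): match length 0
  offset=4 (pos 4, char 'e'): match length 0
  offset=5 (pos 3, char 'a'): match length 1
  offset=6 (pos 2, char 'a'): match length 3
  offset=7 (pos 1, char 'b'): match length 0
  offset=8 (pos 0, char 'e'): match length 0
Longest match has length 3 at offset 6.
next_char = character at position 8 + 3 = 11 -> 'a'

Best match: offset=6, length=3 (matching 'aae' starting at position 2)
LZ77 triple: (6, 3, 'a')


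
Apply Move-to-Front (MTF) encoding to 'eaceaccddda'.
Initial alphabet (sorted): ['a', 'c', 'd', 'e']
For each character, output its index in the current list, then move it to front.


MTF encoding:
'e': index 3 in ['a', 'c', 'd', 'e'] -> ['e', 'a', 'c', 'd']
'a': index 1 in ['e', 'a', 'c', 'd'] -> ['a', 'e', 'c', 'd']
'c': index 2 in ['a', 'e', 'c', 'd'] -> ['c', 'a', 'e', 'd']
'e': index 2 in ['c', 'a', 'e', 'd'] -> ['e', 'c', 'a', 'd']
'a': index 2 in ['e', 'c', 'a', 'd'] -> ['a', 'e', 'c', 'd']
'c': index 2 in ['a', 'e', 'c', 'd'] -> ['c', 'a', 'e', 'd']
'c': index 0 in ['c', 'a', 'e', 'd'] -> ['c', 'a', 'e', 'd']
'd': index 3 in ['c', 'a', 'e', 'd'] -> ['d', 'c', 'a', 'e']
'd': index 0 in ['d', 'c', 'a', 'e'] -> ['d', 'c', 'a', 'e']
'd': index 0 in ['d', 'c', 'a', 'e'] -> ['d', 'c', 'a', 'e']
'a': index 2 in ['d', 'c', 'a', 'e'] -> ['a', 'd', 'c', 'e']


Output: [3, 1, 2, 2, 2, 2, 0, 3, 0, 0, 2]


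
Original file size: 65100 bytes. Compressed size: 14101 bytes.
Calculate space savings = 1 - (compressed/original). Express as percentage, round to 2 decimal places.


ratio = compressed/original = 14101/65100 = 0.216605
savings = 1 - ratio = 1 - 0.216605 = 0.783395
as a percentage: 0.783395 * 100 = 78.34%

Space savings = 1 - 14101/65100 = 78.34%


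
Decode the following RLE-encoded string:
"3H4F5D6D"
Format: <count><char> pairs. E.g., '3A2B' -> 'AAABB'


Expanding each <count><char> pair:
  3H -> 'HHH'
  4F -> 'FFFF'
  5D -> 'DDDDD'
  6D -> 'DDDDDD'

Decoded = HHHFFFFDDDDDDDDDDD


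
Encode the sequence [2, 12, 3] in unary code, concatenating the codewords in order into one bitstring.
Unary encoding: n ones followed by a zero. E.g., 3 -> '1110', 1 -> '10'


Encode each number as n ones followed by a terminating 0:
  2 -> 110 (3 bits)
  12 -> 1111111111110 (13 bits)
  3 -> 1110 (4 bits)
Total length = 3 + 13 + 4 = 20 bits.

Unary([2, 12, 3]) = 11011111111111101110 (20 bits)


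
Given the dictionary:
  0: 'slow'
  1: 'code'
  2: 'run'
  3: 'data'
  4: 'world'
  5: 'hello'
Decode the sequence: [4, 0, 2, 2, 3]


Look up each index in the dictionary:
  4 -> 'world'
  0 -> 'slow'
  2 -> 'run'
  2 -> 'run'
  3 -> 'data'

Decoded: "world slow run run data"


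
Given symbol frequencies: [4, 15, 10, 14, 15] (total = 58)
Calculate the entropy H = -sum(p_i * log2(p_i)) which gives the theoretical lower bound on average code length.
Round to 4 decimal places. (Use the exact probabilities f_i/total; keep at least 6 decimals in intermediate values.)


Per-symbol terms -p_i * log2(p_i) with p_i = f_i/58:
  p = 4/58 = 0.068966: log2(p) = -3.857981, -p*log2(p) = 0.266068
  p = 15/58 = 0.258621: log2(p) = -1.951090, -p*log2(p) = 0.504592
  p = 10/58 = 0.172414: log2(p) = -2.536053, -p*log2(p) = 0.437251
  p = 14/58 = 0.241379: log2(p) = -2.050626, -p*log2(p) = 0.494979
  p = 15/58 = 0.258621: log2(p) = -1.951090, -p*log2(p) = 0.504592
H = 0.266068 + 0.504592 + 0.437251 + 0.494979 + 0.504592 = 2.207482

H = 2.2075 bits/symbol


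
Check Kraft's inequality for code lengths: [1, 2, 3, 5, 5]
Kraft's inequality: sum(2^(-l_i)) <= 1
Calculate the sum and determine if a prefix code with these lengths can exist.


Sum = 2^(-1) + 2^(-2) + 2^(-3) + 2^(-5) + 2^(-5)
    = 0.5 + 0.25 + 0.125 + 0.03125 + 0.03125
    = 30/32 = 0.9375
Since 0.9375 <= 1, Kraft's inequality IS satisfied.
A prefix code with these lengths CAN exist.

Kraft sum = 0.9375. Satisfied.


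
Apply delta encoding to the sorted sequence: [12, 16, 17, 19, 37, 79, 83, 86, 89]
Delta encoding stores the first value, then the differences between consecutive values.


First value: 12
Deltas:
  16 - 12 = 4
  17 - 16 = 1
  19 - 17 = 2
  37 - 19 = 18
  79 - 37 = 42
  83 - 79 = 4
  86 - 83 = 3
  89 - 86 = 3


Delta encoded: [12, 4, 1, 2, 18, 42, 4, 3, 3]


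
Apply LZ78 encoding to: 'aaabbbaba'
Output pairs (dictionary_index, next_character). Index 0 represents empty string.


LZ78 encoding steps:
Dictionary: {0: ''}
Step 1: w='' (idx 0), next='a' -> output (0, 'a'), add 'a' as idx 1
Step 2: w='a' (idx 1), next='a' -> output (1, 'a'), add 'aa' as idx 2
Step 3: w='' (idx 0), next='b' -> output (0, 'b'), add 'b' as idx 3
Step 4: w='b' (idx 3), next='b' -> output (3, 'b'), add 'bb' as idx 4
Step 5: w='a' (idx 1), next='b' -> output (1, 'b'), add 'ab' as idx 5
Step 6: w='a' (idx 1), end of input -> output (1, '')


Encoded: [(0, 'a'), (1, 'a'), (0, 'b'), (3, 'b'), (1, 'b'), (1, '')]


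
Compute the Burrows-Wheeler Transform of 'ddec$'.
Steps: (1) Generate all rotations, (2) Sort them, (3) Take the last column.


Rotations (sorted):
  0: $ddec -> last char: c
  1: c$dde -> last char: e
  2: ddec$ -> last char: $
  3: dec$d -> last char: d
  4: ec$dd -> last char: d


BWT = ce$dd


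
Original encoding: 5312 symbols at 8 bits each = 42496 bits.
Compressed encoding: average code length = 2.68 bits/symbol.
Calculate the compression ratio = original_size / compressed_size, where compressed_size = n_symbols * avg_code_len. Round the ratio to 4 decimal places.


original_size = n_symbols * orig_bits = 5312 * 8 = 42496 bits
compressed_size = n_symbols * avg_code_len = 5312 * 2.68 = 14236.16 bits
ratio = original_size / compressed_size = 42496 / 14236.16 = 2.9851

Compression ratio = 2.9851


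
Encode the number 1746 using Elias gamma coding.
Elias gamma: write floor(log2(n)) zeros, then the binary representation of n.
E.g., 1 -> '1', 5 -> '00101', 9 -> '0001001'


num_bits = floor(log2(1746)) + 1 = 11
leading_zeros = num_bits - 1 = 10
binary(1746) = 11011010010

Elias gamma(1746) = '0000000000' + '11011010010' = 000000000011011010010 (21 bits)


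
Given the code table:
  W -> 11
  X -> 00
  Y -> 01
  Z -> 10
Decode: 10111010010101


Decoding:
10 -> Z
11 -> W
10 -> Z
10 -> Z
01 -> Y
01 -> Y
01 -> Y


Result: ZWZZYYY


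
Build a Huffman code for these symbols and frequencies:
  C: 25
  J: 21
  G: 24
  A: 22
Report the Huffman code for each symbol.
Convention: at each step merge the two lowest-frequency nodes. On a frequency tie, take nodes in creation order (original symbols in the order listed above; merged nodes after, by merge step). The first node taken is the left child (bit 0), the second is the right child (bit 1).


Huffman tree construction:
Step 1: Merge J(21) + A(22) = 43
Step 2: Merge G(24) + C(25) = 49
Step 3: Merge (J+A)(43) + (G+C)(49) = 92
Read each symbol's code off the tree from the root (left child = 0, right child = 1).

Codes:
  C: 11 (length 2)
  J: 00 (length 2)
  G: 10 (length 2)
  A: 01 (length 2)
Average code length: 184/92 = 2.0000 bits/symbol


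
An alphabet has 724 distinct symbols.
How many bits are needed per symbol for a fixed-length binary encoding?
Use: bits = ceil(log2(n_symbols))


log2(724) = 9.4998
Bracket: 2^9 = 512 < 724 <= 2^10 = 1024
So ceil(log2(724)) = 10

bits = ceil(log2(724)) = ceil(9.4998) = 10 bits


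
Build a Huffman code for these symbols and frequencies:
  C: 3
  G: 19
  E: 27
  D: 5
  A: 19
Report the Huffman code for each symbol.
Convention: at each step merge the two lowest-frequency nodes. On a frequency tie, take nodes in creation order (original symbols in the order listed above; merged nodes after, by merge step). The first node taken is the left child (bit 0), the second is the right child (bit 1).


Huffman tree construction:
Step 1: Merge C(3) + D(5) = 8
Step 2: Merge (C+D)(8) + G(19) = 27
Step 3: Merge A(19) + E(27) = 46
Step 4: Merge ((C+D)+G)(27) + (A+E)(46) = 73
Read each symbol's code off the tree from the root (left child = 0, right child = 1).

Codes:
  C: 000 (length 3)
  G: 01 (length 2)
  E: 11 (length 2)
  D: 001 (length 3)
  A: 10 (length 2)
Average code length: 154/73 = 2.1096 bits/symbol


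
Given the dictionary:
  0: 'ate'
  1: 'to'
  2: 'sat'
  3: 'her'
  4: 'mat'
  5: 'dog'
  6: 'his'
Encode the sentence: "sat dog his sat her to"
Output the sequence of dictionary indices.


Look up each word in the dictionary:
  'sat' -> 2
  'dog' -> 5
  'his' -> 6
  'sat' -> 2
  'her' -> 3
  'to' -> 1

Encoded: [2, 5, 6, 2, 3, 1]


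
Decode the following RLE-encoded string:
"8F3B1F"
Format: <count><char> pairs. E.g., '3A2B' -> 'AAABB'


Expanding each <count><char> pair:
  8F -> 'FFFFFFFF'
  3B -> 'BBB'
  1F -> 'F'

Decoded = FFFFFFFFBBBF


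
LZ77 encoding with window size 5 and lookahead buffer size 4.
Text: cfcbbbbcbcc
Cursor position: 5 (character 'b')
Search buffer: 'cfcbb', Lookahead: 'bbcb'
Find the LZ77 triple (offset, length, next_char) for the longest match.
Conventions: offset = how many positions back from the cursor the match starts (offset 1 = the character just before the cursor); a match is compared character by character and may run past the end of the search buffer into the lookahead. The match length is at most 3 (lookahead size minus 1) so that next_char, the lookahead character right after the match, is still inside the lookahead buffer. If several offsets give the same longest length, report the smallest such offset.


Try each offset into the search buffer:
  offset=1 (pos 4, char 'b'): match length 2
  offset=2 (pos 3, char 'b'): match length 2
  offset=3 (pos 2, char 'c'): match length 0
  offset=4 (pos 1, char 'f'): match length 0
  offset=5 (pos 0, char 'c'): match length 0
Longest match has length 2, found at offsets 1, 2; take the smallest, offset 1.
next_char = character at position 5 + 2 = 7 -> 'c'

Best match: offset=1, length=2 (matching 'bb' starting at position 4)
LZ77 triple: (1, 2, 'c')


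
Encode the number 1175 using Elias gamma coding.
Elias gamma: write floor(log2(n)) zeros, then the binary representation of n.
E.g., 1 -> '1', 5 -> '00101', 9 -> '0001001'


num_bits = floor(log2(1175)) + 1 = 11
leading_zeros = num_bits - 1 = 10
binary(1175) = 10010010111

Elias gamma(1175) = '0000000000' + '10010010111' = 000000000010010010111 (21 bits)


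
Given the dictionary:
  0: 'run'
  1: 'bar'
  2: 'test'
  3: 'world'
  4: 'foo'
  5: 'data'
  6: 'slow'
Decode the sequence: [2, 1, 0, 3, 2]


Look up each index in the dictionary:
  2 -> 'test'
  1 -> 'bar'
  0 -> 'run'
  3 -> 'world'
  2 -> 'test'

Decoded: "test bar run world test"


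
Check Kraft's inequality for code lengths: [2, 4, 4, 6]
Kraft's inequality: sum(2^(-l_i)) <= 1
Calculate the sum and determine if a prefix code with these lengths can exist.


Sum = 2^(-2) + 2^(-4) + 2^(-4) + 2^(-6)
    = 0.25 + 0.0625 + 0.0625 + 0.015625
    = 25/64 = 0.390625
Since 0.390625 <= 1, Kraft's inequality IS satisfied.
A prefix code with these lengths CAN exist.

Kraft sum = 0.390625. Satisfied.


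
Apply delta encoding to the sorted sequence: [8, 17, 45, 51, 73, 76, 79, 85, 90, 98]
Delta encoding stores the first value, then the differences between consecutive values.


First value: 8
Deltas:
  17 - 8 = 9
  45 - 17 = 28
  51 - 45 = 6
  73 - 51 = 22
  76 - 73 = 3
  79 - 76 = 3
  85 - 79 = 6
  90 - 85 = 5
  98 - 90 = 8


Delta encoded: [8, 9, 28, 6, 22, 3, 3, 6, 5, 8]


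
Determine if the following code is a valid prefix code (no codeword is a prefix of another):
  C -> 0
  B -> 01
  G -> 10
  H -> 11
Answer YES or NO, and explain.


Checking each pair (does one codeword prefix another?):
  C='0' vs B='01': prefix -- VIOLATION

NO -- this is NOT a valid prefix code. C (0) is a prefix of B (01).


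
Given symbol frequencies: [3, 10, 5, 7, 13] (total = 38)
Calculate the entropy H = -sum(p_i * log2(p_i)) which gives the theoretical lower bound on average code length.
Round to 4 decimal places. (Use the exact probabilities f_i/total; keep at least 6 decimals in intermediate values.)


Per-symbol terms -p_i * log2(p_i) with p_i = f_i/38:
  p = 3/38 = 0.078947: log2(p) = -3.662965, -p*log2(p) = 0.289181
  p = 10/38 = 0.263158: log2(p) = -1.925999, -p*log2(p) = 0.506842
  p = 5/38 = 0.131579: log2(p) = -2.925999, -p*log2(p) = 0.385000
  p = 7/38 = 0.184211: log2(p) = -2.440573, -p*log2(p) = 0.449579
  p = 13/38 = 0.342105: log2(p) = -1.547488, -p*log2(p) = 0.529404
H = 0.289181 + 0.506842 + 0.385000 + 0.449579 + 0.529404 = 2.160006

H = 2.16 bits/symbol


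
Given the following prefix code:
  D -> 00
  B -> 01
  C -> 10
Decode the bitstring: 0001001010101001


Decoding step by step:
Bits 00 -> D
Bits 01 -> B
Bits 00 -> D
Bits 10 -> C
Bits 10 -> C
Bits 10 -> C
Bits 10 -> C
Bits 01 -> B


Decoded message: DBDCCCCB


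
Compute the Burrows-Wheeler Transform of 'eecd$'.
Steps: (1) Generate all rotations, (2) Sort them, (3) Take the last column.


Rotations (sorted):
  0: $eecd -> last char: d
  1: cd$ee -> last char: e
  2: d$eec -> last char: c
  3: ecd$e -> last char: e
  4: eecd$ -> last char: $


BWT = dece$


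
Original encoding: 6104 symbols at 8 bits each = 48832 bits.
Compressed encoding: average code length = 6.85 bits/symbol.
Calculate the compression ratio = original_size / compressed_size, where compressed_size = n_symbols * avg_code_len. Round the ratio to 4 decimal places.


original_size = n_symbols * orig_bits = 6104 * 8 = 48832 bits
compressed_size = n_symbols * avg_code_len = 6104 * 6.85 = 41812.4 bits
ratio = original_size / compressed_size = 48832 / 41812.4 = 1.1679

Compression ratio = 1.1679


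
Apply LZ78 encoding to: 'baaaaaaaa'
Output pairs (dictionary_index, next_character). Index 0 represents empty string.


LZ78 encoding steps:
Dictionary: {0: ''}
Step 1: w='' (idx 0), next='b' -> output (0, 'b'), add 'b' as idx 1
Step 2: w='' (idx 0), next='a' -> output (0, 'a'), add 'a' as idx 2
Step 3: w='a' (idx 2), next='a' -> output (2, 'a'), add 'aa' as idx 3
Step 4: w='aa' (idx 3), next='a' -> output (3, 'a'), add 'aaa' as idx 4
Step 5: w='aa' (idx 3), end of input -> output (3, '')


Encoded: [(0, 'b'), (0, 'a'), (2, 'a'), (3, 'a'), (3, '')]


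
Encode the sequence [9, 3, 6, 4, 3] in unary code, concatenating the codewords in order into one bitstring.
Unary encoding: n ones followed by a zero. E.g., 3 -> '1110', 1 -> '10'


Encode each number as n ones followed by a terminating 0:
  9 -> 1111111110 (10 bits)
  3 -> 1110 (4 bits)
  6 -> 1111110 (7 bits)
  4 -> 11110 (5 bits)
  3 -> 1110 (4 bits)
Total length = 10 + 4 + 7 + 5 + 4 = 30 bits.

Unary([9, 3, 6, 4, 3]) = 111111111011101111110111101110 (30 bits)


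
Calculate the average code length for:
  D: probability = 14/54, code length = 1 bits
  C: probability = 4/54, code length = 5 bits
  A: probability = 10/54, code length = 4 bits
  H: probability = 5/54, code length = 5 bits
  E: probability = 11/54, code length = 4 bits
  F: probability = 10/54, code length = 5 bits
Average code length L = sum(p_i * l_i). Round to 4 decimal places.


Weighted contributions p_i * l_i:
  D: (14/54) * 1 = 14/54
  C: (4/54) * 5 = 20/54
  A: (10/54) * 4 = 40/54
  H: (5/54) * 5 = 25/54
  E: (11/54) * 4 = 44/54
  F: (10/54) * 5 = 50/54
Sum = (14 + 20 + 40 + 25 + 44 + 50)/54 = 193/54

L = 193/54 = 3.5741 bits/symbol


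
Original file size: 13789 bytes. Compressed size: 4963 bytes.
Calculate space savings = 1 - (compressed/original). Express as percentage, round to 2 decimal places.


ratio = compressed/original = 4963/13789 = 0.359925
savings = 1 - ratio = 1 - 0.359925 = 0.640075
as a percentage: 0.640075 * 100 = 64.01%

Space savings = 1 - 4963/13789 = 64.01%


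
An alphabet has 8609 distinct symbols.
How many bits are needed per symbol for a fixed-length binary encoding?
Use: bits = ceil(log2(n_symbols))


log2(8609) = 13.0716
Bracket: 2^13 = 8192 < 8609 <= 2^14 = 16384
So ceil(log2(8609)) = 14

bits = ceil(log2(8609)) = ceil(13.0716) = 14 bits


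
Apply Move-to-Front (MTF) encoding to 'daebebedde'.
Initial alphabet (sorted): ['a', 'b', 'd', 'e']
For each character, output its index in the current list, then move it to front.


MTF encoding:
'd': index 2 in ['a', 'b', 'd', 'e'] -> ['d', 'a', 'b', 'e']
'a': index 1 in ['d', 'a', 'b', 'e'] -> ['a', 'd', 'b', 'e']
'e': index 3 in ['a', 'd', 'b', 'e'] -> ['e', 'a', 'd', 'b']
'b': index 3 in ['e', 'a', 'd', 'b'] -> ['b', 'e', 'a', 'd']
'e': index 1 in ['b', 'e', 'a', 'd'] -> ['e', 'b', 'a', 'd']
'b': index 1 in ['e', 'b', 'a', 'd'] -> ['b', 'e', 'a', 'd']
'e': index 1 in ['b', 'e', 'a', 'd'] -> ['e', 'b', 'a', 'd']
'd': index 3 in ['e', 'b', 'a', 'd'] -> ['d', 'e', 'b', 'a']
'd': index 0 in ['d', 'e', 'b', 'a'] -> ['d', 'e', 'b', 'a']
'e': index 1 in ['d', 'e', 'b', 'a'] -> ['e', 'd', 'b', 'a']


Output: [2, 1, 3, 3, 1, 1, 1, 3, 0, 1]


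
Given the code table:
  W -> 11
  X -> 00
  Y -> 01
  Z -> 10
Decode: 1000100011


Decoding:
10 -> Z
00 -> X
10 -> Z
00 -> X
11 -> W


Result: ZXZXW


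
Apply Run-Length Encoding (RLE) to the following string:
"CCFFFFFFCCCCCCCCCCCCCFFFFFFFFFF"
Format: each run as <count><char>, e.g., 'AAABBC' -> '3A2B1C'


Scanning runs left to right:
  i=0: run of 'C' x 2 -> '2C'
  i=2: run of 'F' x 6 -> '6F'
  i=8: run of 'C' x 13 -> '13C'
  i=21: run of 'F' x 10 -> '10F'

RLE = 2C6F13C10F


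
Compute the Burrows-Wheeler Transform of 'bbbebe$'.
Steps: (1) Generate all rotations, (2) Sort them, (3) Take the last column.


Rotations (sorted):
  0: $bbbebe -> last char: e
  1: bbbebe$ -> last char: $
  2: bbebe$b -> last char: b
  3: be$bbbe -> last char: e
  4: bebe$bb -> last char: b
  5: e$bbbeb -> last char: b
  6: ebe$bbb -> last char: b


BWT = e$bebbb


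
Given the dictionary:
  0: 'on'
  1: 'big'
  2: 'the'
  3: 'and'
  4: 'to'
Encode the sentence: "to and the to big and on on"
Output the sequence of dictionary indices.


Look up each word in the dictionary:
  'to' -> 4
  'and' -> 3
  'the' -> 2
  'to' -> 4
  'big' -> 1
  'and' -> 3
  'on' -> 0
  'on' -> 0

Encoded: [4, 3, 2, 4, 1, 3, 0, 0]


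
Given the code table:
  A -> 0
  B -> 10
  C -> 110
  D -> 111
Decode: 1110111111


Decoding:
111 -> D
0 -> A
111 -> D
111 -> D


Result: DADD


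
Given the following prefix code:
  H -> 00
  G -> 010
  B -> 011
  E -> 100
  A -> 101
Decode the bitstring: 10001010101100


Decoding step by step:
Bits 100 -> E
Bits 010 -> G
Bits 101 -> A
Bits 011 -> B
Bits 00 -> H


Decoded message: EGABH


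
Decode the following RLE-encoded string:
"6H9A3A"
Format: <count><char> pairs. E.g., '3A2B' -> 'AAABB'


Expanding each <count><char> pair:
  6H -> 'HHHHHH'
  9A -> 'AAAAAAAAA'
  3A -> 'AAA'

Decoded = HHHHHHAAAAAAAAAAAA


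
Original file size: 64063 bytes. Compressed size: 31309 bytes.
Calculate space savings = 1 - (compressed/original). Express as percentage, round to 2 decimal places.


ratio = compressed/original = 31309/64063 = 0.488722
savings = 1 - ratio = 1 - 0.488722 = 0.511278
as a percentage: 0.511278 * 100 = 51.13%

Space savings = 1 - 31309/64063 = 51.13%


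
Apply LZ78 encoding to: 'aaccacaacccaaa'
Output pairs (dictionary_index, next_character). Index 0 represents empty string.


LZ78 encoding steps:
Dictionary: {0: ''}
Step 1: w='' (idx 0), next='a' -> output (0, 'a'), add 'a' as idx 1
Step 2: w='a' (idx 1), next='c' -> output (1, 'c'), add 'ac' as idx 2
Step 3: w='' (idx 0), next='c' -> output (0, 'c'), add 'c' as idx 3
Step 4: w='ac' (idx 2), next='a' -> output (2, 'a'), add 'aca' as idx 4
Step 5: w='ac' (idx 2), next='c' -> output (2, 'c'), add 'acc' as idx 5
Step 6: w='c' (idx 3), next='a' -> output (3, 'a'), add 'ca' as idx 6
Step 7: w='a' (idx 1), next='a' -> output (1, 'a'), add 'aa' as idx 7


Encoded: [(0, 'a'), (1, 'c'), (0, 'c'), (2, 'a'), (2, 'c'), (3, 'a'), (1, 'a')]


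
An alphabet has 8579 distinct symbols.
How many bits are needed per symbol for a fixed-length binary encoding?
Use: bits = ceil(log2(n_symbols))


log2(8579) = 13.0666
Bracket: 2^13 = 8192 < 8579 <= 2^14 = 16384
So ceil(log2(8579)) = 14

bits = ceil(log2(8579)) = ceil(13.0666) = 14 bits


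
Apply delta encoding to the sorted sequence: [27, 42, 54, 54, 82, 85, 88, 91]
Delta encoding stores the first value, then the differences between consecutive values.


First value: 27
Deltas:
  42 - 27 = 15
  54 - 42 = 12
  54 - 54 = 0
  82 - 54 = 28
  85 - 82 = 3
  88 - 85 = 3
  91 - 88 = 3


Delta encoded: [27, 15, 12, 0, 28, 3, 3, 3]


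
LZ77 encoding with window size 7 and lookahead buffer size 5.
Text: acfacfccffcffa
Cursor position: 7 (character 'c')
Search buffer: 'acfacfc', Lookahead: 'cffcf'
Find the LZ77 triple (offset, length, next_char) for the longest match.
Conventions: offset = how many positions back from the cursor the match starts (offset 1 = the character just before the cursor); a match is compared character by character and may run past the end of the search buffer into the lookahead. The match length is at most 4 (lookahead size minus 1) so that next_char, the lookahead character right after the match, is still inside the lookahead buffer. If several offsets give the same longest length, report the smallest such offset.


Try each offset into the search buffer:
  offset=1 (pos 6, char 'c'): match length 1
  offset=2 (pos 5, char 'f'): match length 0
  offset=3 (pos 4, char 'c'): match length 2
  offset=4 (pos 3, char 'a'): match length 0
  offset=5 (pos 2, char 'f'): match length 0
  offset=6 (pos 1, char 'c'): match length 2
  offset=7 (pos 0, char 'a'): match length 0
Longest match has length 2, found at offsets 3, 6; take the smallest, offset 3.
next_char = character at position 7 + 2 = 9 -> 'f'

Best match: offset=3, length=2 (matching 'cf' starting at position 4)
LZ77 triple: (3, 2, 'f')


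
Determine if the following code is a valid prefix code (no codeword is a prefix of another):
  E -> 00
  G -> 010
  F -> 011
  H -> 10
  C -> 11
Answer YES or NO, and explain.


Checking each pair (does one codeword prefix another?):
  E='00' vs G='010': no prefix
  E='00' vs F='011': no prefix
  E='00' vs H='10': no prefix
  E='00' vs C='11': no prefix
  G='010' vs E='00': no prefix
  G='010' vs F='011': no prefix
  G='010' vs H='10': no prefix
  G='010' vs C='11': no prefix
  F='011' vs E='00': no prefix
  F='011' vs G='010': no prefix
  F='011' vs H='10': no prefix
  F='011' vs C='11': no prefix
  H='10' vs E='00': no prefix
  H='10' vs G='010': no prefix
  H='10' vs F='011': no prefix
  H='10' vs C='11': no prefix
  C='11' vs E='00': no prefix
  C='11' vs G='010': no prefix
  C='11' vs F='011': no prefix
  C='11' vs H='10': no prefix
No violation found over all pairs.

YES -- this is a valid prefix code. No codeword is a prefix of any other codeword.


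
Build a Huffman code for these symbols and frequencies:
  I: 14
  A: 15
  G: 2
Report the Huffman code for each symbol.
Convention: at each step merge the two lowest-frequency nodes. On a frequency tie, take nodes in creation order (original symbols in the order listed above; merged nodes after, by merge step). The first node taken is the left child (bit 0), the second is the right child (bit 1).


Huffman tree construction:
Step 1: Merge G(2) + I(14) = 16
Step 2: Merge A(15) + (G+I)(16) = 31
Read each symbol's code off the tree from the root (left child = 0, right child = 1).

Codes:
  I: 11 (length 2)
  A: 0 (length 1)
  G: 10 (length 2)
Average code length: 47/31 = 1.5161 bits/symbol


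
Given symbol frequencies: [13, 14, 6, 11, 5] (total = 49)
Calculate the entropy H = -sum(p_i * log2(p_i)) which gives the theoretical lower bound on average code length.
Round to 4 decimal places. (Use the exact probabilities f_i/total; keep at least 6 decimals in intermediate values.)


Per-symbol terms -p_i * log2(p_i) with p_i = f_i/49:
  p = 13/49 = 0.265306: log2(p) = -1.914270, -p*log2(p) = 0.507868
  p = 14/49 = 0.285714: log2(p) = -1.807355, -p*log2(p) = 0.516387
  p = 6/49 = 0.122449: log2(p) = -3.029747, -p*log2(p) = 0.370989
  p = 11/49 = 0.224490: log2(p) = -2.155278, -p*log2(p) = 0.483838
  p = 5/49 = 0.102041: log2(p) = -3.292782, -p*log2(p) = 0.335998
H = 0.507868 + 0.516387 + 0.370989 + 0.483838 + 0.335998 = 2.215080

H = 2.2151 bits/symbol


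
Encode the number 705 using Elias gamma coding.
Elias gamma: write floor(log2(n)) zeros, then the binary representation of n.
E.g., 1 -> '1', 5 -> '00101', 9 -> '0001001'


num_bits = floor(log2(705)) + 1 = 10
leading_zeros = num_bits - 1 = 9
binary(705) = 1011000001

Elias gamma(705) = '000000000' + '1011000001' = 0000000001011000001 (19 bits)


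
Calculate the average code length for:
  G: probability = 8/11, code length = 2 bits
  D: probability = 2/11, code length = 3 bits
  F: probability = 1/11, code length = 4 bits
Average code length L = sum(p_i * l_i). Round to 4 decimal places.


Weighted contributions p_i * l_i:
  G: (8/11) * 2 = 16/11
  D: (2/11) * 3 = 6/11
  F: (1/11) * 4 = 4/11
Sum = (16 + 6 + 4)/11 = 26/11

L = 26/11 = 2.3636 bits/symbol


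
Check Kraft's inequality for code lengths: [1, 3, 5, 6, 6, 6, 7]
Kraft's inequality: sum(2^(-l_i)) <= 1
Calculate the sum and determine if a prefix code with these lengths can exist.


Sum = 2^(-1) + 2^(-3) + 2^(-5) + 2^(-6) + 2^(-6) + 2^(-6) + 2^(-7)
    = 0.5 + 0.125 + 0.03125 + 0.015625 + 0.015625 + 0.015625 + 0.0078125
    = 91/128 = 0.7109375
Since 0.7109375 <= 1, Kraft's inequality IS satisfied.
A prefix code with these lengths CAN exist.

Kraft sum = 0.7109375. Satisfied.


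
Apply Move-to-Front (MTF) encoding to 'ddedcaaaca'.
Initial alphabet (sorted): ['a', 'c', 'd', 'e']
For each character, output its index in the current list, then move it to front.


MTF encoding:
'd': index 2 in ['a', 'c', 'd', 'e'] -> ['d', 'a', 'c', 'e']
'd': index 0 in ['d', 'a', 'c', 'e'] -> ['d', 'a', 'c', 'e']
'e': index 3 in ['d', 'a', 'c', 'e'] -> ['e', 'd', 'a', 'c']
'd': index 1 in ['e', 'd', 'a', 'c'] -> ['d', 'e', 'a', 'c']
'c': index 3 in ['d', 'e', 'a', 'c'] -> ['c', 'd', 'e', 'a']
'a': index 3 in ['c', 'd', 'e', 'a'] -> ['a', 'c', 'd', 'e']
'a': index 0 in ['a', 'c', 'd', 'e'] -> ['a', 'c', 'd', 'e']
'a': index 0 in ['a', 'c', 'd', 'e'] -> ['a', 'c', 'd', 'e']
'c': index 1 in ['a', 'c', 'd', 'e'] -> ['c', 'a', 'd', 'e']
'a': index 1 in ['c', 'a', 'd', 'e'] -> ['a', 'c', 'd', 'e']


Output: [2, 0, 3, 1, 3, 3, 0, 0, 1, 1]


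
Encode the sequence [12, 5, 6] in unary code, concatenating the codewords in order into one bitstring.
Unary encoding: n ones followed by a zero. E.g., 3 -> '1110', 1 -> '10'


Encode each number as n ones followed by a terminating 0:
  12 -> 1111111111110 (13 bits)
  5 -> 111110 (6 bits)
  6 -> 1111110 (7 bits)
Total length = 13 + 6 + 7 = 26 bits.

Unary([12, 5, 6]) = 11111111111101111101111110 (26 bits)


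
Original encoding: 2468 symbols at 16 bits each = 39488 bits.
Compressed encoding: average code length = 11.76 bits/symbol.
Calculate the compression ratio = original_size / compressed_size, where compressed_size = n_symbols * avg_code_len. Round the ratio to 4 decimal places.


original_size = n_symbols * orig_bits = 2468 * 16 = 39488 bits
compressed_size = n_symbols * avg_code_len = 2468 * 11.76 = 29023.68 bits
ratio = original_size / compressed_size = 39488 / 29023.68 = 1.3605

Compression ratio = 1.3605


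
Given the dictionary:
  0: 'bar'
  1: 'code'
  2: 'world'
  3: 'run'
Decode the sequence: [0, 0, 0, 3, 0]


Look up each index in the dictionary:
  0 -> 'bar'
  0 -> 'bar'
  0 -> 'bar'
  3 -> 'run'
  0 -> 'bar'

Decoded: "bar bar bar run bar"


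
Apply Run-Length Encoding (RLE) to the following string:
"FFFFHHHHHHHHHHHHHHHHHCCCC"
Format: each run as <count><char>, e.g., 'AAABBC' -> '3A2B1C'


Scanning runs left to right:
  i=0: run of 'F' x 4 -> '4F'
  i=4: run of 'H' x 17 -> '17H'
  i=21: run of 'C' x 4 -> '4C'

RLE = 4F17H4C


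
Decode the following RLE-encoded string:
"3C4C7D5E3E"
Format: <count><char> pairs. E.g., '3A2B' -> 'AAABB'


Expanding each <count><char> pair:
  3C -> 'CCC'
  4C -> 'CCCC'
  7D -> 'DDDDDDD'
  5E -> 'EEEEE'
  3E -> 'EEE'

Decoded = CCCCCCCDDDDDDDEEEEEEEE


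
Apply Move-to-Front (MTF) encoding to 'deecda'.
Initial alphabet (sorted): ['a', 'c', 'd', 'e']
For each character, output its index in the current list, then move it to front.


MTF encoding:
'd': index 2 in ['a', 'c', 'd', 'e'] -> ['d', 'a', 'c', 'e']
'e': index 3 in ['d', 'a', 'c', 'e'] -> ['e', 'd', 'a', 'c']
'e': index 0 in ['e', 'd', 'a', 'c'] -> ['e', 'd', 'a', 'c']
'c': index 3 in ['e', 'd', 'a', 'c'] -> ['c', 'e', 'd', 'a']
'd': index 2 in ['c', 'e', 'd', 'a'] -> ['d', 'c', 'e', 'a']
'a': index 3 in ['d', 'c', 'e', 'a'] -> ['a', 'd', 'c', 'e']


Output: [2, 3, 0, 3, 2, 3]


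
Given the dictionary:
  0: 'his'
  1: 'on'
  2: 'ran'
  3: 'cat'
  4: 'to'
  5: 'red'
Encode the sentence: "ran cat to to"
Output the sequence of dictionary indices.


Look up each word in the dictionary:
  'ran' -> 2
  'cat' -> 3
  'to' -> 4
  'to' -> 4

Encoded: [2, 3, 4, 4]


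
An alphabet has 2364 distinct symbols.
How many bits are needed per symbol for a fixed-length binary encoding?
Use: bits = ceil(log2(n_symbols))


log2(2364) = 11.207
Bracket: 2^11 = 2048 < 2364 <= 2^12 = 4096
So ceil(log2(2364)) = 12

bits = ceil(log2(2364)) = ceil(11.207) = 12 bits


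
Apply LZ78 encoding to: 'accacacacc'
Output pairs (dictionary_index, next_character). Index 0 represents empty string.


LZ78 encoding steps:
Dictionary: {0: ''}
Step 1: w='' (idx 0), next='a' -> output (0, 'a'), add 'a' as idx 1
Step 2: w='' (idx 0), next='c' -> output (0, 'c'), add 'c' as idx 2
Step 3: w='c' (idx 2), next='a' -> output (2, 'a'), add 'ca' as idx 3
Step 4: w='ca' (idx 3), next='c' -> output (3, 'c'), add 'cac' as idx 4
Step 5: w='a' (idx 1), next='c' -> output (1, 'c'), add 'ac' as idx 5
Step 6: w='c' (idx 2), end of input -> output (2, '')


Encoded: [(0, 'a'), (0, 'c'), (2, 'a'), (3, 'c'), (1, 'c'), (2, '')]


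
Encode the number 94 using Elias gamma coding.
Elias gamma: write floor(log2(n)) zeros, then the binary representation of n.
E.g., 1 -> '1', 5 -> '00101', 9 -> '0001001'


num_bits = floor(log2(94)) + 1 = 7
leading_zeros = num_bits - 1 = 6
binary(94) = 1011110

Elias gamma(94) = '000000' + '1011110' = 0000001011110 (13 bits)


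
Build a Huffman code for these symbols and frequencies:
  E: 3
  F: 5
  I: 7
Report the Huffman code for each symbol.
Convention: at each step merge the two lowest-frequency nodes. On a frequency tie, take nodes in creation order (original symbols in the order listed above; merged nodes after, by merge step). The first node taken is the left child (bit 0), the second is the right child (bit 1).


Huffman tree construction:
Step 1: Merge E(3) + F(5) = 8
Step 2: Merge I(7) + (E+F)(8) = 15
Read each symbol's code off the tree from the root (left child = 0, right child = 1).

Codes:
  E: 10 (length 2)
  F: 11 (length 2)
  I: 0 (length 1)
Average code length: 23/15 = 1.5333 bits/symbol


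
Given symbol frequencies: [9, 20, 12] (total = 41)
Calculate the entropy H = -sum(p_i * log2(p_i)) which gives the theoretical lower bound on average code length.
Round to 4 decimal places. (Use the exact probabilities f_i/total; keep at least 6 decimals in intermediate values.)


Per-symbol terms -p_i * log2(p_i) with p_i = f_i/41:
  p = 9/41 = 0.219512: log2(p) = -2.187627, -p*log2(p) = 0.480211
  p = 20/41 = 0.487805: log2(p) = -1.035624, -p*log2(p) = 0.505182
  p = 12/41 = 0.292683: log2(p) = -1.772590, -p*log2(p) = 0.518807
H = 0.480211 + 0.505182 + 0.518807 = 1.504200

H = 1.5042 bits/symbol


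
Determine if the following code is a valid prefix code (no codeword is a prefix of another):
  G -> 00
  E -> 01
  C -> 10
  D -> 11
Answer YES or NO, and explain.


Checking each pair (does one codeword prefix another?):
  G='00' vs E='01': no prefix
  G='00' vs C='10': no prefix
  G='00' vs D='11': no prefix
  E='01' vs G='00': no prefix
  E='01' vs C='10': no prefix
  E='01' vs D='11': no prefix
  C='10' vs G='00': no prefix
  C='10' vs E='01': no prefix
  C='10' vs D='11': no prefix
  D='11' vs G='00': no prefix
  D='11' vs E='01': no prefix
  D='11' vs C='10': no prefix
No violation found over all pairs.

YES -- this is a valid prefix code. No codeword is a prefix of any other codeword.


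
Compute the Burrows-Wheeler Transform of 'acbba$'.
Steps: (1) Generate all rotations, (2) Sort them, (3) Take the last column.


Rotations (sorted):
  0: $acbba -> last char: a
  1: a$acbb -> last char: b
  2: acbba$ -> last char: $
  3: ba$acb -> last char: b
  4: bba$ac -> last char: c
  5: cbba$a -> last char: a


BWT = ab$bca


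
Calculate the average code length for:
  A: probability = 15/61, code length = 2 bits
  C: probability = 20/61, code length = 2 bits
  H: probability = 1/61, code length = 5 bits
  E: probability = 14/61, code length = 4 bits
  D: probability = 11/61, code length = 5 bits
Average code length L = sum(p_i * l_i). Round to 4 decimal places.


Weighted contributions p_i * l_i:
  A: (15/61) * 2 = 30/61
  C: (20/61) * 2 = 40/61
  H: (1/61) * 5 = 5/61
  E: (14/61) * 4 = 56/61
  D: (11/61) * 5 = 55/61
Sum = (30 + 40 + 5 + 56 + 55)/61 = 186/61

L = 186/61 = 3.0492 bits/symbol


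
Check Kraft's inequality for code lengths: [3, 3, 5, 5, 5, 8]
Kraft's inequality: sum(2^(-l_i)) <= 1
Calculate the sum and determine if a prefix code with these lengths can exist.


Sum = 2^(-3) + 2^(-3) + 2^(-5) + 2^(-5) + 2^(-5) + 2^(-8)
    = 0.125 + 0.125 + 0.03125 + 0.03125 + 0.03125 + 0.00390625
    = 89/256 = 0.34765625
Since 0.34765625 <= 1, Kraft's inequality IS satisfied.
A prefix code with these lengths CAN exist.

Kraft sum = 0.34765625. Satisfied.


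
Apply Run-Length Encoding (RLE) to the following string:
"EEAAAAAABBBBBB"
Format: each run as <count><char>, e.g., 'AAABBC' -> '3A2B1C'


Scanning runs left to right:
  i=0: run of 'E' x 2 -> '2E'
  i=2: run of 'A' x 6 -> '6A'
  i=8: run of 'B' x 6 -> '6B'

RLE = 2E6A6B


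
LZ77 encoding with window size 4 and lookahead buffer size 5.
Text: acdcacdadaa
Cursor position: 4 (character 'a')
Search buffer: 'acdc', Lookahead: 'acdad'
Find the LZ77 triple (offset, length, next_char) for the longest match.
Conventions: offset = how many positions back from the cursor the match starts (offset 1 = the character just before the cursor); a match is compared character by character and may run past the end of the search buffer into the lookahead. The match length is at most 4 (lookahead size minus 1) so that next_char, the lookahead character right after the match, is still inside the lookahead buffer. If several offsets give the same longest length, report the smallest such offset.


Try each offset into the search buffer:
  offset=1 (pos 3, char 'c'): match length 0
  offset=2 (pos 2, char 'd'): match length 0
  offset=3 (pos 1, char 'c'): match length 0
  offset=4 (pos 0, char 'a'): match length 3
Longest match has length 3 at offset 4.
next_char = character at position 4 + 3 = 7 -> 'a'

Best match: offset=4, length=3 (matching 'acd' starting at position 0)
LZ77 triple: (4, 3, 'a')


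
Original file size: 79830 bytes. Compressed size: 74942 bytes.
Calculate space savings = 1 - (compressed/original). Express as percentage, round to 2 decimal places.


ratio = compressed/original = 74942/79830 = 0.93877
savings = 1 - ratio = 1 - 0.93877 = 0.06123
as a percentage: 0.06123 * 100 = 6.12%

Space savings = 1 - 74942/79830 = 6.12%


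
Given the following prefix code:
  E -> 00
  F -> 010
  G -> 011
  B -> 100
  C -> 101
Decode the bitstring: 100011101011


Decoding step by step:
Bits 100 -> B
Bits 011 -> G
Bits 101 -> C
Bits 011 -> G


Decoded message: BGCG


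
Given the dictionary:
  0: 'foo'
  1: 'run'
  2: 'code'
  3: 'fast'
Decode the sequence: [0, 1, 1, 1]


Look up each index in the dictionary:
  0 -> 'foo'
  1 -> 'run'
  1 -> 'run'
  1 -> 'run'

Decoded: "foo run run run"


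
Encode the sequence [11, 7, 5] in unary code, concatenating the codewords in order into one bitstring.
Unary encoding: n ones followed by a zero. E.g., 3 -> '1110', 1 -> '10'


Encode each number as n ones followed by a terminating 0:
  11 -> 111111111110 (12 bits)
  7 -> 11111110 (8 bits)
  5 -> 111110 (6 bits)
Total length = 12 + 8 + 6 = 26 bits.

Unary([11, 7, 5]) = 11111111111011111110111110 (26 bits)


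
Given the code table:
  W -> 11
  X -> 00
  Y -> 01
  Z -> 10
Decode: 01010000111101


Decoding:
01 -> Y
01 -> Y
00 -> X
00 -> X
11 -> W
11 -> W
01 -> Y


Result: YYXXWWY


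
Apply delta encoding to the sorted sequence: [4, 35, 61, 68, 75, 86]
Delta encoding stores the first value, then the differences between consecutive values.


First value: 4
Deltas:
  35 - 4 = 31
  61 - 35 = 26
  68 - 61 = 7
  75 - 68 = 7
  86 - 75 = 11


Delta encoded: [4, 31, 26, 7, 7, 11]


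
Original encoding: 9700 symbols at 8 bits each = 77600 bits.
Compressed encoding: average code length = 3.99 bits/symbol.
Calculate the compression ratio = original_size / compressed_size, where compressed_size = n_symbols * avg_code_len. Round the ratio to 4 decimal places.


original_size = n_symbols * orig_bits = 9700 * 8 = 77600 bits
compressed_size = n_symbols * avg_code_len = 9700 * 3.99 = 38703.0 bits
ratio = original_size / compressed_size = 77600 / 38703.0 = 2.005

Compression ratio = 2.005
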